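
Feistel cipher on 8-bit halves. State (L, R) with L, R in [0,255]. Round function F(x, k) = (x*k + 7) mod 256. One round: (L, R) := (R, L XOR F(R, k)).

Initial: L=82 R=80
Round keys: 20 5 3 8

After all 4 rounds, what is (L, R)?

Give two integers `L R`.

Round 1 (k=20): L=80 R=21
Round 2 (k=5): L=21 R=32
Round 3 (k=3): L=32 R=114
Round 4 (k=8): L=114 R=183

Answer: 114 183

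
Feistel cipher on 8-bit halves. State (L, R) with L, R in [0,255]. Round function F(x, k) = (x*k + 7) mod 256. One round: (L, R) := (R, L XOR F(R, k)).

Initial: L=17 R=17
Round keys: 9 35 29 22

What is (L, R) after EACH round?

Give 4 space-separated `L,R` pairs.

Answer: 17,177 177,43 43,87 87,170

Derivation:
Round 1 (k=9): L=17 R=177
Round 2 (k=35): L=177 R=43
Round 3 (k=29): L=43 R=87
Round 4 (k=22): L=87 R=170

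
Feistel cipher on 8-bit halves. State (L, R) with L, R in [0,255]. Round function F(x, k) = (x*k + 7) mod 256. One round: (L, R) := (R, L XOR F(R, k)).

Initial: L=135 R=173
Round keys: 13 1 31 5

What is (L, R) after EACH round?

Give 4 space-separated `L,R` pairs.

Round 1 (k=13): L=173 R=87
Round 2 (k=1): L=87 R=243
Round 3 (k=31): L=243 R=35
Round 4 (k=5): L=35 R=69

Answer: 173,87 87,243 243,35 35,69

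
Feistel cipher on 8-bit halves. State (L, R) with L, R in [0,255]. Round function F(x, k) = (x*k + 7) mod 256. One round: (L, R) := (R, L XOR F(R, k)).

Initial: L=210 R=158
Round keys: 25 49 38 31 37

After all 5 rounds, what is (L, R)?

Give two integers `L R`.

Round 1 (k=25): L=158 R=167
Round 2 (k=49): L=167 R=96
Round 3 (k=38): L=96 R=224
Round 4 (k=31): L=224 R=71
Round 5 (k=37): L=71 R=170

Answer: 71 170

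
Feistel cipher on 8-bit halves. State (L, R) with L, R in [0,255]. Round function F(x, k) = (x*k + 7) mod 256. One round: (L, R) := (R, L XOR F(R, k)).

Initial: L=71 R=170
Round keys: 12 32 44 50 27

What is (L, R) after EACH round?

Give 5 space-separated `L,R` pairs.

Round 1 (k=12): L=170 R=184
Round 2 (k=32): L=184 R=173
Round 3 (k=44): L=173 R=123
Round 4 (k=50): L=123 R=160
Round 5 (k=27): L=160 R=156

Answer: 170,184 184,173 173,123 123,160 160,156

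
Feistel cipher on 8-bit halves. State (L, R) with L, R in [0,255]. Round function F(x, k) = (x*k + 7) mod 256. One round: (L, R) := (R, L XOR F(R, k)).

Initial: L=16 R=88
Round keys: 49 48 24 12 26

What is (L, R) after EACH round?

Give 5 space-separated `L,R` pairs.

Round 1 (k=49): L=88 R=207
Round 2 (k=48): L=207 R=143
Round 3 (k=24): L=143 R=160
Round 4 (k=12): L=160 R=8
Round 5 (k=26): L=8 R=119

Answer: 88,207 207,143 143,160 160,8 8,119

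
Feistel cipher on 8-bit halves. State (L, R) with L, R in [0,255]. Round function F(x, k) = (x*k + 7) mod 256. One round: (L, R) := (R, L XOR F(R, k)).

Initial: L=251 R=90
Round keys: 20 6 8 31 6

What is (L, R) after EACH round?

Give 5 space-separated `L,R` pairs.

Round 1 (k=20): L=90 R=244
Round 2 (k=6): L=244 R=229
Round 3 (k=8): L=229 R=219
Round 4 (k=31): L=219 R=105
Round 5 (k=6): L=105 R=166

Answer: 90,244 244,229 229,219 219,105 105,166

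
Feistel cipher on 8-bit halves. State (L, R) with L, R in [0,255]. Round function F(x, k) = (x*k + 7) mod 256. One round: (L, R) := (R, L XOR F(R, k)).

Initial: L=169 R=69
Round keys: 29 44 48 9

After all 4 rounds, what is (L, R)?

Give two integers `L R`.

Answer: 86 59

Derivation:
Round 1 (k=29): L=69 R=113
Round 2 (k=44): L=113 R=54
Round 3 (k=48): L=54 R=86
Round 4 (k=9): L=86 R=59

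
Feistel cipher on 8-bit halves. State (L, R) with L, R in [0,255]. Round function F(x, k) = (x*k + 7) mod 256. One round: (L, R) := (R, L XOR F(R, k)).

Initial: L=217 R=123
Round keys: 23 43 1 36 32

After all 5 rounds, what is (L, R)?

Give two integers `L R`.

Round 1 (k=23): L=123 R=205
Round 2 (k=43): L=205 R=13
Round 3 (k=1): L=13 R=217
Round 4 (k=36): L=217 R=134
Round 5 (k=32): L=134 R=30

Answer: 134 30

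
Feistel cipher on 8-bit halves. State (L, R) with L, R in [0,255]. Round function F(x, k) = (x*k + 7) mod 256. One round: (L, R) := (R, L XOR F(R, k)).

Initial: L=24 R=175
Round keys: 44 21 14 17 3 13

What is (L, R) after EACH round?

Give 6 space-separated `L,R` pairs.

Answer: 175,3 3,233 233,198 198,196 196,149 149,92

Derivation:
Round 1 (k=44): L=175 R=3
Round 2 (k=21): L=3 R=233
Round 3 (k=14): L=233 R=198
Round 4 (k=17): L=198 R=196
Round 5 (k=3): L=196 R=149
Round 6 (k=13): L=149 R=92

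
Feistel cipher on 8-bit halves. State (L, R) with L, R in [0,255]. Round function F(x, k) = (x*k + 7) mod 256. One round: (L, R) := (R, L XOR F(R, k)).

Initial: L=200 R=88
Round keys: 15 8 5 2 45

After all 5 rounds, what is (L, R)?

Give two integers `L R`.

Round 1 (k=15): L=88 R=231
Round 2 (k=8): L=231 R=103
Round 3 (k=5): L=103 R=237
Round 4 (k=2): L=237 R=134
Round 5 (k=45): L=134 R=120

Answer: 134 120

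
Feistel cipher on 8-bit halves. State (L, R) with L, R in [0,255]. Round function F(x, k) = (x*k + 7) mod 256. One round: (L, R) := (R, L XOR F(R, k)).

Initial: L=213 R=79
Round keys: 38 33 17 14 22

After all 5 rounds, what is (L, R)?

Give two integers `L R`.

Answer: 13 42

Derivation:
Round 1 (k=38): L=79 R=20
Round 2 (k=33): L=20 R=212
Round 3 (k=17): L=212 R=15
Round 4 (k=14): L=15 R=13
Round 5 (k=22): L=13 R=42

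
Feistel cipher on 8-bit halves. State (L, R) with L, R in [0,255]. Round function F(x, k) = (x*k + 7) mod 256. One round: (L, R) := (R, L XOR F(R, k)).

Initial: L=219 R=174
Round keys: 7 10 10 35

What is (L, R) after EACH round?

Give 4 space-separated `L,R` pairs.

Round 1 (k=7): L=174 R=18
Round 2 (k=10): L=18 R=21
Round 3 (k=10): L=21 R=203
Round 4 (k=35): L=203 R=221

Answer: 174,18 18,21 21,203 203,221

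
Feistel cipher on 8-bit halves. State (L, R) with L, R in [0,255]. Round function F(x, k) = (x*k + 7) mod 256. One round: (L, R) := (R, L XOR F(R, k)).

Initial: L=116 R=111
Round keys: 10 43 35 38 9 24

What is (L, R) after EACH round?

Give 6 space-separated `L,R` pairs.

Answer: 111,41 41,133 133,31 31,36 36,84 84,195

Derivation:
Round 1 (k=10): L=111 R=41
Round 2 (k=43): L=41 R=133
Round 3 (k=35): L=133 R=31
Round 4 (k=38): L=31 R=36
Round 5 (k=9): L=36 R=84
Round 6 (k=24): L=84 R=195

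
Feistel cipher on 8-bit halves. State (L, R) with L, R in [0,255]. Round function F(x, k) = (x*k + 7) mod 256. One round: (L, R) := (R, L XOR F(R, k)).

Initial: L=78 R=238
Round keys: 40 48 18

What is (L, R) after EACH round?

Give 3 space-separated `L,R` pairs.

Answer: 238,121 121,89 89,48

Derivation:
Round 1 (k=40): L=238 R=121
Round 2 (k=48): L=121 R=89
Round 3 (k=18): L=89 R=48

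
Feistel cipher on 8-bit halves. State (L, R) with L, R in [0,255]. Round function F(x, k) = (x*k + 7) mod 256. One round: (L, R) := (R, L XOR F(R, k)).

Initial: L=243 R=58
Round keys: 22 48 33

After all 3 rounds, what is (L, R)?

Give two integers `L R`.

Answer: 61 20

Derivation:
Round 1 (k=22): L=58 R=240
Round 2 (k=48): L=240 R=61
Round 3 (k=33): L=61 R=20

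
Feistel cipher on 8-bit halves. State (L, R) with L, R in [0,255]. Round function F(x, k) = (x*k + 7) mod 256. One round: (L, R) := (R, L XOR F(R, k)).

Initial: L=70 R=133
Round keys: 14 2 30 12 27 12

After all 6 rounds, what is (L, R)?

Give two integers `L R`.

Round 1 (k=14): L=133 R=11
Round 2 (k=2): L=11 R=152
Round 3 (k=30): L=152 R=220
Round 4 (k=12): L=220 R=207
Round 5 (k=27): L=207 R=0
Round 6 (k=12): L=0 R=200

Answer: 0 200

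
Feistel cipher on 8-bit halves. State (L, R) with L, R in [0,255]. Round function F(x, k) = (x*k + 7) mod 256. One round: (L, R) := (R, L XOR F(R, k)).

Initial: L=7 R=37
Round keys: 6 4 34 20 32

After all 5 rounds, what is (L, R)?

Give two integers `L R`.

Answer: 209 94

Derivation:
Round 1 (k=6): L=37 R=226
Round 2 (k=4): L=226 R=170
Round 3 (k=34): L=170 R=121
Round 4 (k=20): L=121 R=209
Round 5 (k=32): L=209 R=94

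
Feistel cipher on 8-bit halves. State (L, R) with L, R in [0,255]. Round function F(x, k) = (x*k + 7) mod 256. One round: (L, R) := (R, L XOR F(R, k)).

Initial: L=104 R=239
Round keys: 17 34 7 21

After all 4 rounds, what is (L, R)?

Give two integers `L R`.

Round 1 (k=17): L=239 R=142
Round 2 (k=34): L=142 R=12
Round 3 (k=7): L=12 R=213
Round 4 (k=21): L=213 R=140

Answer: 213 140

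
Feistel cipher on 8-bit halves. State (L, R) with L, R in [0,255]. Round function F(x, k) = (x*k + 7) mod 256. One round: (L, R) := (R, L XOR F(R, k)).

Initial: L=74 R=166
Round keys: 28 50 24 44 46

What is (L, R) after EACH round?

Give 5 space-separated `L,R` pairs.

Answer: 166,101 101,103 103,202 202,216 216,29

Derivation:
Round 1 (k=28): L=166 R=101
Round 2 (k=50): L=101 R=103
Round 3 (k=24): L=103 R=202
Round 4 (k=44): L=202 R=216
Round 5 (k=46): L=216 R=29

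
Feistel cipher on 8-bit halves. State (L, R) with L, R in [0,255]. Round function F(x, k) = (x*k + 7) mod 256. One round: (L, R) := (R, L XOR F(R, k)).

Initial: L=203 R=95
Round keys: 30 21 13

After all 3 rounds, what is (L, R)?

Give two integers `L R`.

Round 1 (k=30): L=95 R=226
Round 2 (k=21): L=226 R=206
Round 3 (k=13): L=206 R=159

Answer: 206 159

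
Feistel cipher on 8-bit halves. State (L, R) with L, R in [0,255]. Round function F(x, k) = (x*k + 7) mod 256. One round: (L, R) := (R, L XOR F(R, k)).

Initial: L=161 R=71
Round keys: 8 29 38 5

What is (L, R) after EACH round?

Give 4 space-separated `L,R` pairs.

Answer: 71,158 158,170 170,221 221,242

Derivation:
Round 1 (k=8): L=71 R=158
Round 2 (k=29): L=158 R=170
Round 3 (k=38): L=170 R=221
Round 4 (k=5): L=221 R=242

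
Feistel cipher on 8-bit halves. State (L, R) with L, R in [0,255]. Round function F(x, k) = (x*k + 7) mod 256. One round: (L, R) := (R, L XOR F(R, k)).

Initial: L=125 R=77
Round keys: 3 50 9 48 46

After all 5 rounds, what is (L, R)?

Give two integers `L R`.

Answer: 55 13

Derivation:
Round 1 (k=3): L=77 R=147
Round 2 (k=50): L=147 R=240
Round 3 (k=9): L=240 R=228
Round 4 (k=48): L=228 R=55
Round 5 (k=46): L=55 R=13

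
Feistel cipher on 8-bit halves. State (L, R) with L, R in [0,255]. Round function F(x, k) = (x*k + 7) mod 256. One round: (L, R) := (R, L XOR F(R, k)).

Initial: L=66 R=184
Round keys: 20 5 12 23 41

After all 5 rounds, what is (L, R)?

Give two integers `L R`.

Round 1 (k=20): L=184 R=37
Round 2 (k=5): L=37 R=120
Round 3 (k=12): L=120 R=130
Round 4 (k=23): L=130 R=205
Round 5 (k=41): L=205 R=94

Answer: 205 94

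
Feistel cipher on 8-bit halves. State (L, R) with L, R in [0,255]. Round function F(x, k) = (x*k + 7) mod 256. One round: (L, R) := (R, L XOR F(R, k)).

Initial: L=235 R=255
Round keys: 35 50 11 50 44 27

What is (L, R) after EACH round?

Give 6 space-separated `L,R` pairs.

Answer: 255,15 15,10 10,122 122,209 209,137 137,171

Derivation:
Round 1 (k=35): L=255 R=15
Round 2 (k=50): L=15 R=10
Round 3 (k=11): L=10 R=122
Round 4 (k=50): L=122 R=209
Round 5 (k=44): L=209 R=137
Round 6 (k=27): L=137 R=171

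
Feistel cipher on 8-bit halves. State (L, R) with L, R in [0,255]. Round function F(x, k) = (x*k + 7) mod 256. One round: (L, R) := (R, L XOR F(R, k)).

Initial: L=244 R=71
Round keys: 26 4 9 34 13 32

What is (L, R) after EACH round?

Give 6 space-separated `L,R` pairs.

Answer: 71,201 201,108 108,26 26,23 23,40 40,16

Derivation:
Round 1 (k=26): L=71 R=201
Round 2 (k=4): L=201 R=108
Round 3 (k=9): L=108 R=26
Round 4 (k=34): L=26 R=23
Round 5 (k=13): L=23 R=40
Round 6 (k=32): L=40 R=16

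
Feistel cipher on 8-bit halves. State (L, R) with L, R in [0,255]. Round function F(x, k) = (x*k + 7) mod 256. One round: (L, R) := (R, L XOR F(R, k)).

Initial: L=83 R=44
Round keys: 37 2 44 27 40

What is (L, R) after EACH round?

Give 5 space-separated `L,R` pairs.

Round 1 (k=37): L=44 R=48
Round 2 (k=2): L=48 R=75
Round 3 (k=44): L=75 R=219
Round 4 (k=27): L=219 R=107
Round 5 (k=40): L=107 R=100

Answer: 44,48 48,75 75,219 219,107 107,100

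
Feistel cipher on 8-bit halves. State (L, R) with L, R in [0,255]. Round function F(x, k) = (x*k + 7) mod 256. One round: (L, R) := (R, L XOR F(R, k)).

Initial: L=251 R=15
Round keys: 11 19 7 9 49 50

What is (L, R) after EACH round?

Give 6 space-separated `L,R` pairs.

Round 1 (k=11): L=15 R=87
Round 2 (k=19): L=87 R=115
Round 3 (k=7): L=115 R=123
Round 4 (k=9): L=123 R=41
Round 5 (k=49): L=41 R=155
Round 6 (k=50): L=155 R=100

Answer: 15,87 87,115 115,123 123,41 41,155 155,100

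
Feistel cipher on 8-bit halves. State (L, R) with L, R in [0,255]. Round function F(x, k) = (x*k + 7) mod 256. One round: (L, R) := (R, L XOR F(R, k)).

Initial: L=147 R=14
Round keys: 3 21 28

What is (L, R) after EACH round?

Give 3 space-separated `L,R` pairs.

Round 1 (k=3): L=14 R=162
Round 2 (k=21): L=162 R=95
Round 3 (k=28): L=95 R=201

Answer: 14,162 162,95 95,201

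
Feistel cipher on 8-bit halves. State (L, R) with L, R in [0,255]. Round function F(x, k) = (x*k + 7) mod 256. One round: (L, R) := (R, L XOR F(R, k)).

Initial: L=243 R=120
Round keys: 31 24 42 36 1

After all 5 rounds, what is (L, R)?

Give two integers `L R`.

Round 1 (k=31): L=120 R=124
Round 2 (k=24): L=124 R=223
Round 3 (k=42): L=223 R=225
Round 4 (k=36): L=225 R=116
Round 5 (k=1): L=116 R=154

Answer: 116 154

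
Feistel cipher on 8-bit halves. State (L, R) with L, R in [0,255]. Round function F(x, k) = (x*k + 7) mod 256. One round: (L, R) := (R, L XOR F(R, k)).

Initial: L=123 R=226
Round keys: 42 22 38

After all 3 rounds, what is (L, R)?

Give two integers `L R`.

Round 1 (k=42): L=226 R=96
Round 2 (k=22): L=96 R=165
Round 3 (k=38): L=165 R=229

Answer: 165 229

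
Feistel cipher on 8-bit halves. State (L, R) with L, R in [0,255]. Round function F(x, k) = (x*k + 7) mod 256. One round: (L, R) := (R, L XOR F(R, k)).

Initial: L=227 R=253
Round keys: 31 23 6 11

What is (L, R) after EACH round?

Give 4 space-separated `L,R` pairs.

Answer: 253,73 73,107 107,192 192,44

Derivation:
Round 1 (k=31): L=253 R=73
Round 2 (k=23): L=73 R=107
Round 3 (k=6): L=107 R=192
Round 4 (k=11): L=192 R=44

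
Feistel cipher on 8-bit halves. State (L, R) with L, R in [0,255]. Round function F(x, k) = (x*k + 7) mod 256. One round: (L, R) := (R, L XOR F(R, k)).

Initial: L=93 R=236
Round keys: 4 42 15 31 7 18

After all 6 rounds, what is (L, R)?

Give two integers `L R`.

Round 1 (k=4): L=236 R=234
Round 2 (k=42): L=234 R=135
Round 3 (k=15): L=135 R=26
Round 4 (k=31): L=26 R=170
Round 5 (k=7): L=170 R=183
Round 6 (k=18): L=183 R=79

Answer: 183 79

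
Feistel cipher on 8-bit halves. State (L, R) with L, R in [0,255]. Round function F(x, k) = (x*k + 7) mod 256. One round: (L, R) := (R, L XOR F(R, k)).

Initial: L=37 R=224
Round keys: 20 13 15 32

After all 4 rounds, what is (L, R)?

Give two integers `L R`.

Round 1 (k=20): L=224 R=162
Round 2 (k=13): L=162 R=161
Round 3 (k=15): L=161 R=212
Round 4 (k=32): L=212 R=38

Answer: 212 38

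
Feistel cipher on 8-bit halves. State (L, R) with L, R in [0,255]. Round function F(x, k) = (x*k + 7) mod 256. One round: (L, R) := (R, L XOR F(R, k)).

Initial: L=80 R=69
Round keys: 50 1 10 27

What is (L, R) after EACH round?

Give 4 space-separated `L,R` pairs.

Round 1 (k=50): L=69 R=209
Round 2 (k=1): L=209 R=157
Round 3 (k=10): L=157 R=248
Round 4 (k=27): L=248 R=178

Answer: 69,209 209,157 157,248 248,178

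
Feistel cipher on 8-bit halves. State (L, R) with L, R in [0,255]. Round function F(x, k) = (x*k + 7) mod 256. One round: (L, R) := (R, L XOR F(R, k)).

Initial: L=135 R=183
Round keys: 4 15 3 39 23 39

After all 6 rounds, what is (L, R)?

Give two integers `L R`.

Round 1 (k=4): L=183 R=100
Round 2 (k=15): L=100 R=84
Round 3 (k=3): L=84 R=103
Round 4 (k=39): L=103 R=236
Round 5 (k=23): L=236 R=92
Round 6 (k=39): L=92 R=231

Answer: 92 231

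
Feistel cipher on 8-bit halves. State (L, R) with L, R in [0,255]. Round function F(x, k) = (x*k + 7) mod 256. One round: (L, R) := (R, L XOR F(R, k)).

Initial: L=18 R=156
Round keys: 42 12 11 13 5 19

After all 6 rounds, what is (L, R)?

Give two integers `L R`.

Round 1 (k=42): L=156 R=141
Round 2 (k=12): L=141 R=63
Round 3 (k=11): L=63 R=49
Round 4 (k=13): L=49 R=187
Round 5 (k=5): L=187 R=159
Round 6 (k=19): L=159 R=111

Answer: 159 111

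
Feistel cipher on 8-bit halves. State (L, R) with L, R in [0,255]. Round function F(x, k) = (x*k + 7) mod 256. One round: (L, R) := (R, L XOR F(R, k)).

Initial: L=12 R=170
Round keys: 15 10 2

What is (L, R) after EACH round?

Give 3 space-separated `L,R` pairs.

Round 1 (k=15): L=170 R=241
Round 2 (k=10): L=241 R=219
Round 3 (k=2): L=219 R=76

Answer: 170,241 241,219 219,76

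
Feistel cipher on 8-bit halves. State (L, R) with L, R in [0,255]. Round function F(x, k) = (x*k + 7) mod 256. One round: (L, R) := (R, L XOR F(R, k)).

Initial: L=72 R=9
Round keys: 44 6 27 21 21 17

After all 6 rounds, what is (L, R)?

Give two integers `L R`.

Round 1 (k=44): L=9 R=219
Round 2 (k=6): L=219 R=32
Round 3 (k=27): L=32 R=188
Round 4 (k=21): L=188 R=83
Round 5 (k=21): L=83 R=106
Round 6 (k=17): L=106 R=66

Answer: 106 66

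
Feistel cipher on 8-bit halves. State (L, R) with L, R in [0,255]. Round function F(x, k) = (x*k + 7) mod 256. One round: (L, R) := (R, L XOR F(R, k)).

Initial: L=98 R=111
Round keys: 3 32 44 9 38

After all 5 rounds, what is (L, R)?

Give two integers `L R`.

Round 1 (k=3): L=111 R=54
Round 2 (k=32): L=54 R=168
Round 3 (k=44): L=168 R=209
Round 4 (k=9): L=209 R=200
Round 5 (k=38): L=200 R=102

Answer: 200 102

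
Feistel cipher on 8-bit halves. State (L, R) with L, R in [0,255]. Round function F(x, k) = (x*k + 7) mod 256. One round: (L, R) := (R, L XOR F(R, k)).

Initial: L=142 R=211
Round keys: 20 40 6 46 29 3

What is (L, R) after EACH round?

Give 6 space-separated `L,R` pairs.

Answer: 211,13 13,220 220,34 34,255 255,200 200,160

Derivation:
Round 1 (k=20): L=211 R=13
Round 2 (k=40): L=13 R=220
Round 3 (k=6): L=220 R=34
Round 4 (k=46): L=34 R=255
Round 5 (k=29): L=255 R=200
Round 6 (k=3): L=200 R=160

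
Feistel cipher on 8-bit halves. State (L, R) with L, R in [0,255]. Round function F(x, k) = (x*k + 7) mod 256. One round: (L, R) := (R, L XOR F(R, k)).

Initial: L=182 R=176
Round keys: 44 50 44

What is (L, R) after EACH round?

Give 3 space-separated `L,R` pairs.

Answer: 176,241 241,169 169,226

Derivation:
Round 1 (k=44): L=176 R=241
Round 2 (k=50): L=241 R=169
Round 3 (k=44): L=169 R=226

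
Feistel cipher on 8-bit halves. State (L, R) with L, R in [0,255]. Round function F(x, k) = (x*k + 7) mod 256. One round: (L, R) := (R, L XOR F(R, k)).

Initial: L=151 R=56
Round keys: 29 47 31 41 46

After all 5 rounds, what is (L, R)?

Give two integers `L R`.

Round 1 (k=29): L=56 R=200
Round 2 (k=47): L=200 R=135
Round 3 (k=31): L=135 R=168
Round 4 (k=41): L=168 R=104
Round 5 (k=46): L=104 R=31

Answer: 104 31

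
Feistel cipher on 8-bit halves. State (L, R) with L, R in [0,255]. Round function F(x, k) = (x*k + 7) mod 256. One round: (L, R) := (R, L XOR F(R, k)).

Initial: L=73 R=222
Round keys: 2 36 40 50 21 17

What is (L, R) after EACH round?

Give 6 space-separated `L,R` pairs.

Round 1 (k=2): L=222 R=138
Round 2 (k=36): L=138 R=177
Round 3 (k=40): L=177 R=37
Round 4 (k=50): L=37 R=240
Round 5 (k=21): L=240 R=146
Round 6 (k=17): L=146 R=73

Answer: 222,138 138,177 177,37 37,240 240,146 146,73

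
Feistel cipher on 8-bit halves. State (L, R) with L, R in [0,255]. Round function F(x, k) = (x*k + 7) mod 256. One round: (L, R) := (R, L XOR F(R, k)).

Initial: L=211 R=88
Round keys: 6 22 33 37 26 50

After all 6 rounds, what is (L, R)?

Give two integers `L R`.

Answer: 185 55

Derivation:
Round 1 (k=6): L=88 R=196
Round 2 (k=22): L=196 R=135
Round 3 (k=33): L=135 R=170
Round 4 (k=37): L=170 R=30
Round 5 (k=26): L=30 R=185
Round 6 (k=50): L=185 R=55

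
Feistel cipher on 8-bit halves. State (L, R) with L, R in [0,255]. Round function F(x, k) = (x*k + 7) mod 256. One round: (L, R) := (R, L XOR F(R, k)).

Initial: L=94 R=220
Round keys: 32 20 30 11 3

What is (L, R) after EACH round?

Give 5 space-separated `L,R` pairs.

Answer: 220,217 217,39 39,64 64,224 224,231

Derivation:
Round 1 (k=32): L=220 R=217
Round 2 (k=20): L=217 R=39
Round 3 (k=30): L=39 R=64
Round 4 (k=11): L=64 R=224
Round 5 (k=3): L=224 R=231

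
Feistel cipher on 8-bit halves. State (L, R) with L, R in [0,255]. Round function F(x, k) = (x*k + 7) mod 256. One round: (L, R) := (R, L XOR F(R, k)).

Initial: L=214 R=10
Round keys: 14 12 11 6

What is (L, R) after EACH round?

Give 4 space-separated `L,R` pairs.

Round 1 (k=14): L=10 R=69
Round 2 (k=12): L=69 R=73
Round 3 (k=11): L=73 R=111
Round 4 (k=6): L=111 R=232

Answer: 10,69 69,73 73,111 111,232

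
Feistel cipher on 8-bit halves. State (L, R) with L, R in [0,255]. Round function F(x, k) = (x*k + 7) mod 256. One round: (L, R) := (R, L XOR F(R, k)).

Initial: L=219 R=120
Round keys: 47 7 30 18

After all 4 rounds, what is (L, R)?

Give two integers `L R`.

Round 1 (k=47): L=120 R=212
Round 2 (k=7): L=212 R=171
Round 3 (k=30): L=171 R=197
Round 4 (k=18): L=197 R=74

Answer: 197 74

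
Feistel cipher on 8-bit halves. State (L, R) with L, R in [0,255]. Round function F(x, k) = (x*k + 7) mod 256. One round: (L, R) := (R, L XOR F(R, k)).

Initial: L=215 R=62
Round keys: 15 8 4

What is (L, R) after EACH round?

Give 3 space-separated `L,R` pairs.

Answer: 62,126 126,201 201,85

Derivation:
Round 1 (k=15): L=62 R=126
Round 2 (k=8): L=126 R=201
Round 3 (k=4): L=201 R=85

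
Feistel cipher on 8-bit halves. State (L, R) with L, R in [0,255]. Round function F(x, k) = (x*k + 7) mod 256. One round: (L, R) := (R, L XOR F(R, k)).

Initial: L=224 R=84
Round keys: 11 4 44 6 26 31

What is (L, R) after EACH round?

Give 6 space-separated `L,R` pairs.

Answer: 84,67 67,71 71,120 120,144 144,223 223,152

Derivation:
Round 1 (k=11): L=84 R=67
Round 2 (k=4): L=67 R=71
Round 3 (k=44): L=71 R=120
Round 4 (k=6): L=120 R=144
Round 5 (k=26): L=144 R=223
Round 6 (k=31): L=223 R=152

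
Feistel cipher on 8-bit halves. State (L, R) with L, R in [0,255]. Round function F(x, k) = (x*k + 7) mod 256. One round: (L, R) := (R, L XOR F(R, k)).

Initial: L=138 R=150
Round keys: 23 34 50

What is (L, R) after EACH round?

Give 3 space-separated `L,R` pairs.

Round 1 (k=23): L=150 R=11
Round 2 (k=34): L=11 R=235
Round 3 (k=50): L=235 R=230

Answer: 150,11 11,235 235,230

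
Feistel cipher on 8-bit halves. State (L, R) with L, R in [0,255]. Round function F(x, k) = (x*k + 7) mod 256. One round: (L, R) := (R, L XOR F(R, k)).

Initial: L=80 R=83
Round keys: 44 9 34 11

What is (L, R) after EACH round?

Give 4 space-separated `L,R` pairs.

Round 1 (k=44): L=83 R=27
Round 2 (k=9): L=27 R=169
Round 3 (k=34): L=169 R=98
Round 4 (k=11): L=98 R=148

Answer: 83,27 27,169 169,98 98,148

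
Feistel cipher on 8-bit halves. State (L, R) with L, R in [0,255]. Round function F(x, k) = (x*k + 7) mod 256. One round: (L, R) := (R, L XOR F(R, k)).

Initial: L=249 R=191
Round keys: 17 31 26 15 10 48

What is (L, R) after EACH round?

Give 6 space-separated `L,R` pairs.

Round 1 (k=17): L=191 R=79
Round 2 (k=31): L=79 R=39
Round 3 (k=26): L=39 R=178
Round 4 (k=15): L=178 R=82
Round 5 (k=10): L=82 R=137
Round 6 (k=48): L=137 R=229

Answer: 191,79 79,39 39,178 178,82 82,137 137,229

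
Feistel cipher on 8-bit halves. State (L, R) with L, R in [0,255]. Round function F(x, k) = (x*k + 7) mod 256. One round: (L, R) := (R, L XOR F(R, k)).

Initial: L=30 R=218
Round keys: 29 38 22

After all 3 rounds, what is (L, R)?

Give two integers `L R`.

Round 1 (k=29): L=218 R=167
Round 2 (k=38): L=167 R=11
Round 3 (k=22): L=11 R=94

Answer: 11 94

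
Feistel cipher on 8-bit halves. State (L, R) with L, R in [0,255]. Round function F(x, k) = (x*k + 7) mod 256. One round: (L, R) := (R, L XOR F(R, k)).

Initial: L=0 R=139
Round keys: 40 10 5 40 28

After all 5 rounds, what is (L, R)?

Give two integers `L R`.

Answer: 97 201

Derivation:
Round 1 (k=40): L=139 R=191
Round 2 (k=10): L=191 R=246
Round 3 (k=5): L=246 R=106
Round 4 (k=40): L=106 R=97
Round 5 (k=28): L=97 R=201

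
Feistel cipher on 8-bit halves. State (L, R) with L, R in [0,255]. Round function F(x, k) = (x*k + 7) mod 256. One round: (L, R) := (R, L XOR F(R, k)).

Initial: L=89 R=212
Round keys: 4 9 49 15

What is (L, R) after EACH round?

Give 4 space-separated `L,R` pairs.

Answer: 212,14 14,81 81,134 134,176

Derivation:
Round 1 (k=4): L=212 R=14
Round 2 (k=9): L=14 R=81
Round 3 (k=49): L=81 R=134
Round 4 (k=15): L=134 R=176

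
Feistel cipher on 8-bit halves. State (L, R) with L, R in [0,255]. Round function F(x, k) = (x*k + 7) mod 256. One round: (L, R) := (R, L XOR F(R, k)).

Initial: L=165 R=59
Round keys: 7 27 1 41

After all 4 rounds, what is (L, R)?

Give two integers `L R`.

Answer: 33 73

Derivation:
Round 1 (k=7): L=59 R=1
Round 2 (k=27): L=1 R=25
Round 3 (k=1): L=25 R=33
Round 4 (k=41): L=33 R=73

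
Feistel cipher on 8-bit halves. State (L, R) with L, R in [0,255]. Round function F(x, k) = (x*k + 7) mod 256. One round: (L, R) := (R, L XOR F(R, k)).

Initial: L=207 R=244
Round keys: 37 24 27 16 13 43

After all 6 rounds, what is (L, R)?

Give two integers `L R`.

Round 1 (k=37): L=244 R=132
Round 2 (k=24): L=132 R=147
Round 3 (k=27): L=147 R=12
Round 4 (k=16): L=12 R=84
Round 5 (k=13): L=84 R=71
Round 6 (k=43): L=71 R=160

Answer: 71 160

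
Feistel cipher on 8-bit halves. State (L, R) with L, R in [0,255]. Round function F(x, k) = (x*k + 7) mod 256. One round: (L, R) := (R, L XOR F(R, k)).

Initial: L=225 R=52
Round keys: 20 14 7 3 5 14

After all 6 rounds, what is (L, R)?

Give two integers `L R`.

Answer: 179 199

Derivation:
Round 1 (k=20): L=52 R=246
Round 2 (k=14): L=246 R=79
Round 3 (k=7): L=79 R=198
Round 4 (k=3): L=198 R=22
Round 5 (k=5): L=22 R=179
Round 6 (k=14): L=179 R=199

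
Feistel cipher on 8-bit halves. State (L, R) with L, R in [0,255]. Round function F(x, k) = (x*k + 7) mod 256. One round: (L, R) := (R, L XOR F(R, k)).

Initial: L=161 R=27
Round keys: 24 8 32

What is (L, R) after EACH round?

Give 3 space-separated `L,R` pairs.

Round 1 (k=24): L=27 R=46
Round 2 (k=8): L=46 R=108
Round 3 (k=32): L=108 R=169

Answer: 27,46 46,108 108,169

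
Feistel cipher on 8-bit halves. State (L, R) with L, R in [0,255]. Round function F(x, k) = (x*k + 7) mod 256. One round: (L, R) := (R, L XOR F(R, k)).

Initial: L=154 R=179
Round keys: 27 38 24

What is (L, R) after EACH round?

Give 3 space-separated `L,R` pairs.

Round 1 (k=27): L=179 R=114
Round 2 (k=38): L=114 R=64
Round 3 (k=24): L=64 R=117

Answer: 179,114 114,64 64,117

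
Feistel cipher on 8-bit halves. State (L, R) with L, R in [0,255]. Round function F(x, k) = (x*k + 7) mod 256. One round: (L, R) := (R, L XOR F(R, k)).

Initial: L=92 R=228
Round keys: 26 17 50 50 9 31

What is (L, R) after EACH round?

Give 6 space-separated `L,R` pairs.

Round 1 (k=26): L=228 R=115
Round 2 (k=17): L=115 R=78
Round 3 (k=50): L=78 R=48
Round 4 (k=50): L=48 R=41
Round 5 (k=9): L=41 R=72
Round 6 (k=31): L=72 R=150

Answer: 228,115 115,78 78,48 48,41 41,72 72,150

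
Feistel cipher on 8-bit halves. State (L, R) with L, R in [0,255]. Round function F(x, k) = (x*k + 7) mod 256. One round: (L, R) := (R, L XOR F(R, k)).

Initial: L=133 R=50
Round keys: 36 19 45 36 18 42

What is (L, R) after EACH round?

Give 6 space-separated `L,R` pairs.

Answer: 50,138 138,119 119,120 120,144 144,95 95,13

Derivation:
Round 1 (k=36): L=50 R=138
Round 2 (k=19): L=138 R=119
Round 3 (k=45): L=119 R=120
Round 4 (k=36): L=120 R=144
Round 5 (k=18): L=144 R=95
Round 6 (k=42): L=95 R=13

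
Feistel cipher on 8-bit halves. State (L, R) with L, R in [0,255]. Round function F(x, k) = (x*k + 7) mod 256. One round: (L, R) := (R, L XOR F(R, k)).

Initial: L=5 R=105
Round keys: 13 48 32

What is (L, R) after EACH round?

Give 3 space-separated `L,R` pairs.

Answer: 105,89 89,222 222,158

Derivation:
Round 1 (k=13): L=105 R=89
Round 2 (k=48): L=89 R=222
Round 3 (k=32): L=222 R=158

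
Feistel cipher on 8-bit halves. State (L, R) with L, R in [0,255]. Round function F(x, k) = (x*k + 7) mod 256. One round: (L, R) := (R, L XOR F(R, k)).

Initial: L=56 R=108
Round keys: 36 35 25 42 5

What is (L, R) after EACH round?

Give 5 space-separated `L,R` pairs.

Round 1 (k=36): L=108 R=15
Round 2 (k=35): L=15 R=120
Round 3 (k=25): L=120 R=176
Round 4 (k=42): L=176 R=159
Round 5 (k=5): L=159 R=146

Answer: 108,15 15,120 120,176 176,159 159,146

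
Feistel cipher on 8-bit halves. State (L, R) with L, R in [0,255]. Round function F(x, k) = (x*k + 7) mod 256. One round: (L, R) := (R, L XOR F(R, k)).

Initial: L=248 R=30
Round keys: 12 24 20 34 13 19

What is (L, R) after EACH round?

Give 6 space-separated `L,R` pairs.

Answer: 30,151 151,49 49,76 76,46 46,17 17,100

Derivation:
Round 1 (k=12): L=30 R=151
Round 2 (k=24): L=151 R=49
Round 3 (k=20): L=49 R=76
Round 4 (k=34): L=76 R=46
Round 5 (k=13): L=46 R=17
Round 6 (k=19): L=17 R=100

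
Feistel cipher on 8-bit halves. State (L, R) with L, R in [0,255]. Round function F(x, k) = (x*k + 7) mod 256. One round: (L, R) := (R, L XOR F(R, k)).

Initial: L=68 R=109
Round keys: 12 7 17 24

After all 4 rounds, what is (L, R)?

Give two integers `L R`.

Round 1 (k=12): L=109 R=103
Round 2 (k=7): L=103 R=181
Round 3 (k=17): L=181 R=107
Round 4 (k=24): L=107 R=186

Answer: 107 186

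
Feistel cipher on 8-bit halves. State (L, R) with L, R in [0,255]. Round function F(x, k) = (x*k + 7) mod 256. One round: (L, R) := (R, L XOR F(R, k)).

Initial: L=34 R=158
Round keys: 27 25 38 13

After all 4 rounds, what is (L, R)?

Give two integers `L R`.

Round 1 (k=27): L=158 R=147
Round 2 (k=25): L=147 R=252
Round 3 (k=38): L=252 R=252
Round 4 (k=13): L=252 R=47

Answer: 252 47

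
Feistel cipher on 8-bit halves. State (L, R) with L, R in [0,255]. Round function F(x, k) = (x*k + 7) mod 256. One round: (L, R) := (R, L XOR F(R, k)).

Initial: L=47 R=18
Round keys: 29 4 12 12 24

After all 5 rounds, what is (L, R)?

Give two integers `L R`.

Answer: 142 74

Derivation:
Round 1 (k=29): L=18 R=62
Round 2 (k=4): L=62 R=237
Round 3 (k=12): L=237 R=29
Round 4 (k=12): L=29 R=142
Round 5 (k=24): L=142 R=74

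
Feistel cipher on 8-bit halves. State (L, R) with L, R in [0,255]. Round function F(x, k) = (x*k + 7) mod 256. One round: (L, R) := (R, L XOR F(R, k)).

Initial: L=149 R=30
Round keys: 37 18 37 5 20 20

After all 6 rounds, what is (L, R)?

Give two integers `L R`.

Round 1 (k=37): L=30 R=200
Round 2 (k=18): L=200 R=9
Round 3 (k=37): L=9 R=156
Round 4 (k=5): L=156 R=26
Round 5 (k=20): L=26 R=147
Round 6 (k=20): L=147 R=153

Answer: 147 153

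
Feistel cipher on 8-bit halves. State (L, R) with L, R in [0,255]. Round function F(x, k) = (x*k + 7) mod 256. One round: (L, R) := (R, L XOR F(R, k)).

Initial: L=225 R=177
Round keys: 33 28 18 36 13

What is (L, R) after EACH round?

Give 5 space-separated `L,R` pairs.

Answer: 177,57 57,242 242,50 50,253 253,210

Derivation:
Round 1 (k=33): L=177 R=57
Round 2 (k=28): L=57 R=242
Round 3 (k=18): L=242 R=50
Round 4 (k=36): L=50 R=253
Round 5 (k=13): L=253 R=210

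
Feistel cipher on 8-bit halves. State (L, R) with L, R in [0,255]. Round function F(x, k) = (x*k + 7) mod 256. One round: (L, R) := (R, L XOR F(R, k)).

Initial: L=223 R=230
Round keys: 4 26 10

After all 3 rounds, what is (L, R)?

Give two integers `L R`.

Round 1 (k=4): L=230 R=64
Round 2 (k=26): L=64 R=97
Round 3 (k=10): L=97 R=145

Answer: 97 145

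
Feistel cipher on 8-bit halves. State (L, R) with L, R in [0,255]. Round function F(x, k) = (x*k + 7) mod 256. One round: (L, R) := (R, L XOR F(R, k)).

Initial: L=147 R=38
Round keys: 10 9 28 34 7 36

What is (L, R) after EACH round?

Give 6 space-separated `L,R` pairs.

Round 1 (k=10): L=38 R=16
Round 2 (k=9): L=16 R=177
Round 3 (k=28): L=177 R=115
Round 4 (k=34): L=115 R=252
Round 5 (k=7): L=252 R=152
Round 6 (k=36): L=152 R=155

Answer: 38,16 16,177 177,115 115,252 252,152 152,155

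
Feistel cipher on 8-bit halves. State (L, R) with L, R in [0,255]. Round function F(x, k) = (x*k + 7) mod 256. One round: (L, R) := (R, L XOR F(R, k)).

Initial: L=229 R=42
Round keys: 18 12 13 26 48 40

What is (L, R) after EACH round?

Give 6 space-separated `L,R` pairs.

Round 1 (k=18): L=42 R=30
Round 2 (k=12): L=30 R=69
Round 3 (k=13): L=69 R=150
Round 4 (k=26): L=150 R=6
Round 5 (k=48): L=6 R=177
Round 6 (k=40): L=177 R=169

Answer: 42,30 30,69 69,150 150,6 6,177 177,169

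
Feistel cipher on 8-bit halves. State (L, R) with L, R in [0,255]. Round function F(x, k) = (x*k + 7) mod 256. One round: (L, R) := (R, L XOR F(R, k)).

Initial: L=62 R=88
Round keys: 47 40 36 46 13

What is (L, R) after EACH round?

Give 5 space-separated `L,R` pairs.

Answer: 88,17 17,247 247,210 210,52 52,121

Derivation:
Round 1 (k=47): L=88 R=17
Round 2 (k=40): L=17 R=247
Round 3 (k=36): L=247 R=210
Round 4 (k=46): L=210 R=52
Round 5 (k=13): L=52 R=121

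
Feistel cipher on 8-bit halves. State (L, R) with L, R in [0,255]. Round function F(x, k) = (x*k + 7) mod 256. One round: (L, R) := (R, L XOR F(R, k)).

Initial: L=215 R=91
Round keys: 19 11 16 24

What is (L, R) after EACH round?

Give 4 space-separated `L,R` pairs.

Round 1 (k=19): L=91 R=31
Round 2 (k=11): L=31 R=7
Round 3 (k=16): L=7 R=104
Round 4 (k=24): L=104 R=192

Answer: 91,31 31,7 7,104 104,192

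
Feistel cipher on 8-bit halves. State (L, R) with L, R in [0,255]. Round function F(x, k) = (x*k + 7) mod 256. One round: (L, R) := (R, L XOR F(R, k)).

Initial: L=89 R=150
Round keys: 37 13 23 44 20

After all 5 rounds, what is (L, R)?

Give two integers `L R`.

Answer: 154 137

Derivation:
Round 1 (k=37): L=150 R=236
Round 2 (k=13): L=236 R=149
Round 3 (k=23): L=149 R=134
Round 4 (k=44): L=134 R=154
Round 5 (k=20): L=154 R=137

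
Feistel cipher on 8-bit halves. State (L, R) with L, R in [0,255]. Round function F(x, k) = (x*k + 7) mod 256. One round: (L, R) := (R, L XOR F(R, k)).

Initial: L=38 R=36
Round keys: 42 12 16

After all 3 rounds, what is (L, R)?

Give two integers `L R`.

Round 1 (k=42): L=36 R=201
Round 2 (k=12): L=201 R=87
Round 3 (k=16): L=87 R=190

Answer: 87 190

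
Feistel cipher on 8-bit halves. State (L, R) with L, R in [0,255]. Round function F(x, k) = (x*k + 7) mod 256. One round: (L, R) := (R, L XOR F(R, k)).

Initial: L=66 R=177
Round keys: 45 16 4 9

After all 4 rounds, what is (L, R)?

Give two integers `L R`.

Round 1 (k=45): L=177 R=102
Round 2 (k=16): L=102 R=214
Round 3 (k=4): L=214 R=57
Round 4 (k=9): L=57 R=222

Answer: 57 222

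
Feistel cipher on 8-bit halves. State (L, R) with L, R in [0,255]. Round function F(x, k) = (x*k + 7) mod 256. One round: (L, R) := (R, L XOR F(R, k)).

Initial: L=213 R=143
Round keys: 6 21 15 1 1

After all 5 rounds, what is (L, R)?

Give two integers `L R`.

Answer: 250 182

Derivation:
Round 1 (k=6): L=143 R=180
Round 2 (k=21): L=180 R=68
Round 3 (k=15): L=68 R=183
Round 4 (k=1): L=183 R=250
Round 5 (k=1): L=250 R=182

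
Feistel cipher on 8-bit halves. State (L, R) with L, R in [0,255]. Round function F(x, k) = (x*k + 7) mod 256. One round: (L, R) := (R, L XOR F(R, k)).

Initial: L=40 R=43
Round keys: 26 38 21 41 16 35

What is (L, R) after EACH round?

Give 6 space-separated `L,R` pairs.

Round 1 (k=26): L=43 R=77
Round 2 (k=38): L=77 R=94
Round 3 (k=21): L=94 R=240
Round 4 (k=41): L=240 R=41
Round 5 (k=16): L=41 R=103
Round 6 (k=35): L=103 R=53

Answer: 43,77 77,94 94,240 240,41 41,103 103,53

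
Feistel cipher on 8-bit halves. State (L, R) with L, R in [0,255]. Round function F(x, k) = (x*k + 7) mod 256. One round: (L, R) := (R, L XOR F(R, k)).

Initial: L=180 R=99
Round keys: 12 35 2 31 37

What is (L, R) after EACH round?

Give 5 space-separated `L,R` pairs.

Round 1 (k=12): L=99 R=31
Round 2 (k=35): L=31 R=39
Round 3 (k=2): L=39 R=74
Round 4 (k=31): L=74 R=218
Round 5 (k=37): L=218 R=195

Answer: 99,31 31,39 39,74 74,218 218,195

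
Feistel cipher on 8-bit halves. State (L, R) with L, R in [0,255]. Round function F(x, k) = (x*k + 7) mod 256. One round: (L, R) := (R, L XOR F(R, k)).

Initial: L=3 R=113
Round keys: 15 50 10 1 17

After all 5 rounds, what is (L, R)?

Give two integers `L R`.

Round 1 (k=15): L=113 R=165
Round 2 (k=50): L=165 R=48
Round 3 (k=10): L=48 R=66
Round 4 (k=1): L=66 R=121
Round 5 (k=17): L=121 R=82

Answer: 121 82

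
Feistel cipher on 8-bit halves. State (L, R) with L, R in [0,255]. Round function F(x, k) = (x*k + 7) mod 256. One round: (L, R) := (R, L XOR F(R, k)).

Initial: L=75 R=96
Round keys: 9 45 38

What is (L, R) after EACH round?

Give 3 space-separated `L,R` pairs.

Round 1 (k=9): L=96 R=44
Round 2 (k=45): L=44 R=163
Round 3 (k=38): L=163 R=21

Answer: 96,44 44,163 163,21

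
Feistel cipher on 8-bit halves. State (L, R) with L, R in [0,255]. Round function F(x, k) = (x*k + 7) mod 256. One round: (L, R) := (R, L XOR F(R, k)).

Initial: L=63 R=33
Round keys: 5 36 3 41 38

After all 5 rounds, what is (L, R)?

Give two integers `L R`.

Answer: 247 159

Derivation:
Round 1 (k=5): L=33 R=147
Round 2 (k=36): L=147 R=146
Round 3 (k=3): L=146 R=46
Round 4 (k=41): L=46 R=247
Round 5 (k=38): L=247 R=159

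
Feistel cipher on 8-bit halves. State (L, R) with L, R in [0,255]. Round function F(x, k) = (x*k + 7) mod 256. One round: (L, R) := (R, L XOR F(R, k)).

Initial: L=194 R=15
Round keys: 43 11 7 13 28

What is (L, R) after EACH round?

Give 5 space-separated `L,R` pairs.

Round 1 (k=43): L=15 R=78
Round 2 (k=11): L=78 R=110
Round 3 (k=7): L=110 R=71
Round 4 (k=13): L=71 R=204
Round 5 (k=28): L=204 R=16

Answer: 15,78 78,110 110,71 71,204 204,16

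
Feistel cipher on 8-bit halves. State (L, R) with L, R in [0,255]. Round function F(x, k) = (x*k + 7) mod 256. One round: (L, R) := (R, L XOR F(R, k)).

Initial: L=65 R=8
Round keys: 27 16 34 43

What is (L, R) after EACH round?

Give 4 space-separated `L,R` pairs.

Round 1 (k=27): L=8 R=158
Round 2 (k=16): L=158 R=239
Round 3 (k=34): L=239 R=91
Round 4 (k=43): L=91 R=191

Answer: 8,158 158,239 239,91 91,191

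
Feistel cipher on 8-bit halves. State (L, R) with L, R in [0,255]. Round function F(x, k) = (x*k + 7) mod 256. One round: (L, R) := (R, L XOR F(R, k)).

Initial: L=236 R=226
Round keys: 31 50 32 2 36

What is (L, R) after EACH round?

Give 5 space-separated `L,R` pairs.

Answer: 226,137 137,43 43,238 238,200 200,201

Derivation:
Round 1 (k=31): L=226 R=137
Round 2 (k=50): L=137 R=43
Round 3 (k=32): L=43 R=238
Round 4 (k=2): L=238 R=200
Round 5 (k=36): L=200 R=201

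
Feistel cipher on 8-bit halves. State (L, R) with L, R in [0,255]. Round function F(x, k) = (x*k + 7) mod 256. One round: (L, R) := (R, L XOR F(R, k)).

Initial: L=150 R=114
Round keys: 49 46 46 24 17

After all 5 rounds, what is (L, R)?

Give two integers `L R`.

Answer: 28 45

Derivation:
Round 1 (k=49): L=114 R=79
Round 2 (k=46): L=79 R=75
Round 3 (k=46): L=75 R=206
Round 4 (k=24): L=206 R=28
Round 5 (k=17): L=28 R=45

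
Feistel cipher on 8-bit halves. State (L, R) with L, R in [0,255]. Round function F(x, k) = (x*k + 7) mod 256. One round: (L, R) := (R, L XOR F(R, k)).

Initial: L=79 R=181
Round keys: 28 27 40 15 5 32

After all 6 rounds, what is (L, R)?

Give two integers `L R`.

Answer: 122 133

Derivation:
Round 1 (k=28): L=181 R=156
Round 2 (k=27): L=156 R=206
Round 3 (k=40): L=206 R=171
Round 4 (k=15): L=171 R=194
Round 5 (k=5): L=194 R=122
Round 6 (k=32): L=122 R=133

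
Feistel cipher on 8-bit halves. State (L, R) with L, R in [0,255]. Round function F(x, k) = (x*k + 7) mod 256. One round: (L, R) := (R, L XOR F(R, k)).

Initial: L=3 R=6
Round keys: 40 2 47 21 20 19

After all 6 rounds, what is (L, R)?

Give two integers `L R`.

Round 1 (k=40): L=6 R=244
Round 2 (k=2): L=244 R=233
Round 3 (k=47): L=233 R=58
Round 4 (k=21): L=58 R=32
Round 5 (k=20): L=32 R=189
Round 6 (k=19): L=189 R=46

Answer: 189 46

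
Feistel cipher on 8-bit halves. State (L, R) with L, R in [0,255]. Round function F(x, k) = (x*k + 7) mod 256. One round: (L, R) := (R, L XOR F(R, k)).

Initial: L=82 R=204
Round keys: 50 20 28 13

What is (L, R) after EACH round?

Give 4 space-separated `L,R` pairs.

Round 1 (k=50): L=204 R=141
Round 2 (k=20): L=141 R=199
Round 3 (k=28): L=199 R=70
Round 4 (k=13): L=70 R=82

Answer: 204,141 141,199 199,70 70,82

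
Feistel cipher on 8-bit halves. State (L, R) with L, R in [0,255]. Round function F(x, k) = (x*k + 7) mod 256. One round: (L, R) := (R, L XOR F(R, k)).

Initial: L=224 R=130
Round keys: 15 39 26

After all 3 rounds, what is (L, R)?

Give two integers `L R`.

Answer: 8 146

Derivation:
Round 1 (k=15): L=130 R=69
Round 2 (k=39): L=69 R=8
Round 3 (k=26): L=8 R=146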